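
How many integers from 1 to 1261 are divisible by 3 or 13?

Multiples of 3: 420. Multiples of 13: 97. Of both (lcm=39): 32.
By inclusion-exclusion: 420 + 97 - 32.

Final answer: 485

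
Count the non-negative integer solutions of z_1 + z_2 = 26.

Stars and bars with 26 stars and 1 bars:
C(26+2-1, 2-1) = C(27,1).

Final answer: C(27,1) = 27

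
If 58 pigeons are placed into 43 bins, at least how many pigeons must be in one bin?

By the pigeonhole principle: ceiling(58/43).

Final answer: 2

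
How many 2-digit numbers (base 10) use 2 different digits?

First digit: 9 (not 0). Second: 9 (not first). Third: 8, etc.
Total: 9 x 9.

Final answer: 81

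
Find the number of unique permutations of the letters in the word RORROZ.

Letters (O:2, R:3, Z:1). Total letters: 6.
Permutations = 6!/(3! x 2!).

Final answer: 60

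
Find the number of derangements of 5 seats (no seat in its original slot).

Derangements satisfy D(n) = (n-1)(D(n-1) + D(n-2)), starting from D(0)=1, D(1)=0.
D(2) = 1 x (0 + 1) = 1
D(3) = 2 x (1 + 0) = 2
D(4) = 3 x (2 + 1) = 9
D(5) = 4 x (D(4) + D(3)) = 4 x (9 + 2)

Final answer: D(5) = 44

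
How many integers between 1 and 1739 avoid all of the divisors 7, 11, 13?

|div by 7|=248, |div by 11|=158, |div by 13|=133.
|div by 7&11|=22, |div by 7&13|=19, |div by 11&13|=12, |div by all|=1.
By inclusion-exclusion, divisible by at least one: 248+158+133-22-19-12+1 = 487.
Not divisible by any: 1739 - 487.

Final answer: 1252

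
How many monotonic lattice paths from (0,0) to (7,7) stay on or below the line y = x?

Total monotonic paths to (7,7): C(14,7) = 3432.
Reflecting each bad path at its first crossing gives a bijection with paths to (6,8): C(14,8) = 3003.
Valid Dyck paths: 3432 - 3003.
(This is the Catalan number C_{7}.)

Final answer: C_{7} = 429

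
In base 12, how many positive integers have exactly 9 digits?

Leading digit: 11 options (nonzero). Other 8 digit(s): 12 options each.
Total: 11 x 12^8.

Final answer: 4729798656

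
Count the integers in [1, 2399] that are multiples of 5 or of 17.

Multiples of 5: 479. Multiples of 17: 141. Of both (lcm=85): 28.
By inclusion-exclusion: 479 + 141 - 28.

Final answer: 592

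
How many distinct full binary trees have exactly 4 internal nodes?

This is counted by the nth Catalan number C_n. Here n = 4.
Using C_0 = 1 and C_(k+1) = C_k x 2(2k+1)/(k+2), build up term by term: C_1=1, C_2=2, C_3=5, C_4=14.

Final answer: C_{4} = 14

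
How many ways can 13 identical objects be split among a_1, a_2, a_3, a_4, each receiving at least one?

Substitute a'_i = a_i - 1 (so a'_i >= 0). Then sum a'_i = 13 - 4 = 9.
Stars and bars: C(9+4-1, 4-1) = C(12,3).

Final answer: C(12,3) = 220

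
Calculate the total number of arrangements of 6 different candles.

The number of ways to arrange 6 distinct objects is 6!.

Final answer: 6! = 720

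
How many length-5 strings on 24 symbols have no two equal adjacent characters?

Let g(n) count such strings. g(1) = 24, and each valid string of length n-1 extends in 23 ways (any symbol but the last), so g(n) = 23 g(n-1).
Total: g(5) = 24 x 23^4.

Final answer: 24 x 23^{4} = 6716184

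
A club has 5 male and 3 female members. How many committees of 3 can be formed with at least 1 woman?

Sum over valid woman counts:
C(3,1)C(5,2) = 30
C(3,2)C(5,1) = 15
C(3,3)C(5,0) = 1
Total: 30 + 15 + 1.

Final answer: 46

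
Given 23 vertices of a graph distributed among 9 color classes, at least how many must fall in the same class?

By pigeonhole with 23 objects and 9 categories: ceiling(23/9).

Final answer: 3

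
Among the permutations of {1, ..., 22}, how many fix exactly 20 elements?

Choose which 20 elements are fixed: C(22,20) = 231.
Derange the remaining 2 using D(j) = (j-1)(D(j-1) + D(j-2)), D(0)=1, D(1)=0: D(2)=1.
Total: 231 x 1.

Final answer: C(22,20) D(2) = 231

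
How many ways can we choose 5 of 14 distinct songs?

C(14,5) = 14!/(5! x (14-5)!).

Final answer: C(14,5) = 2002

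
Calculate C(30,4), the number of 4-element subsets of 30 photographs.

C(30,4) = 30!/(4! x 26!).

Final answer: \binom{30}{4} = 27405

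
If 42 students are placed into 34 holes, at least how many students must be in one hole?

By the pigeonhole principle: ceiling(42/34).

Final answer: 2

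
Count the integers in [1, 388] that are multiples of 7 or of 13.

Multiples of 7: 55. Multiples of 13: 29. Of both (lcm=91): 4.
By inclusion-exclusion: 55 + 29 - 4.

Final answer: 80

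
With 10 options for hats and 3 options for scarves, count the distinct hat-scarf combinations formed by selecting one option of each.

By the multiplication principle: 10 x 3.

Final answer: 30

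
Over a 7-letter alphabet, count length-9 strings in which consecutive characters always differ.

First character: 7 choices. Each subsequent: 6 choices (must differ from the previous one).
Total: 7 x 6^8.

Final answer: 7 x 6^{8} = 11757312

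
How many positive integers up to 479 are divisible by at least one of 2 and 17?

Multiples of 2: 239. Multiples of 17: 28. Of both (lcm=34): 14.
By inclusion-exclusion: 239 + 28 - 14.

Final answer: 253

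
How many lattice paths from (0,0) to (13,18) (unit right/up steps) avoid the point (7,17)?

Total paths to (13,18): C(31,18) = 206253075.
Paths through (7,17): C(24,17) x C(7,1) = 2422728.
Avoiding (7,17): 206253075 - 2422728.

Final answer: 203830347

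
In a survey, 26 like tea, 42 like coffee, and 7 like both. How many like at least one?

|A union B| = |A| + |B| - |A intersect B| = 26 + 42 - 7.

Final answer: 61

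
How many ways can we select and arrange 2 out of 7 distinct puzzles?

P(7,2) = 7!/(7-2)! = 7!/5!.

Final answer: P(7,2) = 42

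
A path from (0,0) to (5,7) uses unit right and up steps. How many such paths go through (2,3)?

Paths (0,0)->(2,3): C(5,3) = 10.
Paths (2,3)->(5,7): C(7,4) = 35.
By multiplication principle: 10 x 35.

Final answer: 350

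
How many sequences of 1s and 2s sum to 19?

Let f(n) be the number of climbs. Removing the last move (1 or 2 steps) gives f(n) = f(n-1) + f(n-2); base cases f(1)=1, f(2)=2.
Building up term by term: f(1)=1, f(2)=2, f(3)=3, f(4)=5, f(5)=8, f(6)=13, f(7)=21, f(8)=34, f(9)=55, f(10)=89, f(11)=144, f(12)=233, f(13)=377, f(14)=610, f(15)=987, f(16)=1597, f(17)=2584, f(18)=4181, f(19)=6765.

Final answer: 6765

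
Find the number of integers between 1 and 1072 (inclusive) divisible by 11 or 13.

Multiples of 11: 97. Multiples of 13: 82. Of both (lcm=143): 7.
By inclusion-exclusion: 97 + 82 - 7.

Final answer: 172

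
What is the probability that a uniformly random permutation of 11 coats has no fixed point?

D(n) = (n-1)(D(n-1) + D(n-2)), D(0)=1, D(1)=0.
Building up: D(2)=1, D(3)=2, D(4)=9, D(5)=44, D(6)=265, D(7)=1854, D(8)=14833, D(9)=133496, D(10)=1334961, D(11)=14684570.
Total arrangements: 11! = 39916800.
Probability = D(11)/11! = 1468457/3991680.

Final answer: D(11)/11! = 14684570/39916800 = 0.367879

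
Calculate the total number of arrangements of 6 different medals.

The number of ways to arrange 6 distinct objects is 6!.

Final answer: 6! = 720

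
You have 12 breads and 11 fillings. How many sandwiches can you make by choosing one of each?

By the multiplication principle: 12 x 11.

Final answer: 132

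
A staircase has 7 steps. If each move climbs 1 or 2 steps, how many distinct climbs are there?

Condition on the final move: it is a 1-step (f(n-1) ways to get there) or a 2-step (f(n-2) ways), so f(n) = f(n-1) + f(n-2), with f(1)=1, f(2)=2.
Computing successive values: f(1)=1, f(2)=2, f(3)=3, f(4)=5, f(5)=8, f(6)=13, f(7)=21.

Final answer: 21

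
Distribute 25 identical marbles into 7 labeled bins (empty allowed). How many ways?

Stars and bars: C(n+k-1, k-1) = C(31,6).

Final answer: C(31,6) = 736281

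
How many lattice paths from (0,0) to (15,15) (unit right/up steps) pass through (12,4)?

Paths (0,0)->(12,4): C(16,4) = 1820.
Paths (12,4)->(15,15): C(14,11) = 364.
By multiplication principle: 1820 x 364.

Final answer: 662480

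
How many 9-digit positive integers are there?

These are the integers in [10^8, 10^9), so the count is 10^9 - 10^8 = 9 x 10^8.

Final answer: 900000000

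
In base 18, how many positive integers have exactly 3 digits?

Leading digit: 17 options (nonzero). Other 2 digit(s): 18 options each.
Total: 17 x 18^2.

Final answer: 5508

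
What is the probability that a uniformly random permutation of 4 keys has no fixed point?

Use the recurrence D(n) = (n-1)(D(n-1) + D(n-2)) with D(0)=1, D(1)=0.
Building up: D(2)=1, D(3)=2, D(4)=9.
Total arrangements: 4! = 24.
Probability = D(4)/4! = 3/8.

Final answer: D(4)/4! = 9/24 = 0.375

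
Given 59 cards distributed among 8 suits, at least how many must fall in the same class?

By pigeonhole with 59 objects and 8 categories: ceiling(59/8).

Final answer: 8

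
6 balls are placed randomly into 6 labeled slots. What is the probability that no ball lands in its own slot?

Derangements satisfy D(n) = (n-1)(D(n-1) + D(n-2)), starting from D(0)=1, D(1)=0.
Building up: D(2)=1, D(3)=2, D(4)=9, D(5)=44, D(6)=265.
Total arrangements: 6! = 720.
Probability = D(6)/6! = 53/144.

Final answer: D(6)/6! = 265/720 = 0.368056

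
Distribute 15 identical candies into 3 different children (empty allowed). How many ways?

Stars and bars: C(n+k-1, k-1) = C(17,2).

Final answer: C(17,2) = 136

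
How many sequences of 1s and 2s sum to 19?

Let f(n) count the ways. The last step is size 1 or 2, so f(n) = f(n-1) + f(n-2) with f(1)=1, f(2)=2.
Iterating the recurrence: f(1)=1, f(2)=2, f(3)=3, f(4)=5, f(5)=8, f(6)=13, f(7)=21, f(8)=34, f(9)=55, f(10)=89, f(11)=144, f(12)=233, f(13)=377, f(14)=610, f(15)=987, f(16)=1597, f(17)=2584, f(18)=4181, f(19)=6765.

Final answer: 6765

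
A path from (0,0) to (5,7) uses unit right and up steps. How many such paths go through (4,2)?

Paths (0,0)->(4,2): C(6,2) = 15.
Paths (4,2)->(5,7): C(6,5) = 6.
By multiplication principle: 15 x 6.

Final answer: 90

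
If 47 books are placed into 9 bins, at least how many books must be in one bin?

By the pigeonhole principle: ceiling(47/9).

Final answer: 6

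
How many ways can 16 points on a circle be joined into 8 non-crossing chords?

This is a standard Catalan-number count: the answer is C_n. Here n = 16/2 = 8.
C_n = (2n)!/(n!(n+1)!), so C_{8} = 16!/(8! x 9!) = C(16,8)/9 = 12870/9.

Final answer: C_{8} = 1430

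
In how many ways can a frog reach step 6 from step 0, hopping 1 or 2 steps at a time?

Let f(n) count the ways. The last step is size 1 or 2, so f(n) = f(n-1) + f(n-2) with f(1)=1, f(2)=2.
Iterating the recurrence: f(1)=1, f(2)=2, f(3)=3, f(4)=5, f(5)=8, f(6)=13.

Final answer: 13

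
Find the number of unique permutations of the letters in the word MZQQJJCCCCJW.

Letters (C:4, J:3, M:1, Q:2, W:1, Z:1). Total letters: 12.
Permutations = 12!/(4! x 3! x 2!).

Final answer: 1663200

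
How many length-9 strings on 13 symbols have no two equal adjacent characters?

Let g(n) count such strings. g(1) = 13, and each valid string of length n-1 extends in 12 ways (any symbol but the last), so g(n) = 12 g(n-1).
Total: g(9) = 13 x 12^8.

Final answer: 13 x 12^{8} = 5589762048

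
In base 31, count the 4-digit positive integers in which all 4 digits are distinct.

The leading digit has 30 choices (anything but zero); the next has 30 (anything but the first), then 29, and so on, one fewer each time.
Total: 30 x 30 x 29 x 28.

Final answer: 730800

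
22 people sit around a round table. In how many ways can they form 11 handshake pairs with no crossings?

The structures are counted by the Catalan number C_n. Here n = 22/2 = 11.
Using C_0 = 1 and C_(k+1) = C_k x 2(2k+1)/(k+2), build up term by term: C_1=1, C_2=2, C_3=5, C_4=14, C_5=42, C_6=132, C_7=429, C_8=1430, C_9=4862, C_10=16796, C_11=58786.

Final answer: C_{11} = 58786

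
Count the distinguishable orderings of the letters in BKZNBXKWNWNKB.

Letters (B:3, K:3, N:3, W:2, X:1, Z:1). Total letters: 13.
Permutations = 13!/(3! x 3! x 3! x 2!).

Final answer: 14414400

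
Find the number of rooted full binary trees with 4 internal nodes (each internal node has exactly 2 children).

This is a standard Catalan-number count: the answer is C_n. Here n = 4.
C_n = (2n)!/(n!(n+1)!), so C_{4} = 8!/(4! x 5!) = C(8,4)/5 = 70/5.

Final answer: C_{4} = 14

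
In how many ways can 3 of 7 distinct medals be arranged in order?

P(7,3) = 7!/(7-3)! = 7!/4!.

Final answer: P(7,3) = 210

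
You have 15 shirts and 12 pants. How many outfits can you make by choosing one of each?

By the multiplication principle: 15 x 12.

Final answer: 180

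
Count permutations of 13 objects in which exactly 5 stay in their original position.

Choose which 5 elements are fixed: C(13,5) = 1287.
Derange the remaining 8 using D(j) = (j-1)(D(j-1) + D(j-2)), D(0)=1, D(1)=0: D(2)=1, D(3)=2, D(4)=9, D(5)=44, D(6)=265, D(7)=1854, D(8)=14833.
Total: 1287 x 14833.

Final answer: C(13,5) D(8) = 19090071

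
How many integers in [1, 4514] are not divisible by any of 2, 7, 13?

|div by 2|=2257, |div by 7|=644, |div by 13|=347.
|div by 2&7|=322, |div by 2&13|=173, |div by 7&13|=49, |div by all|=24.
By inclusion-exclusion, divisible by at least one: 2257+644+347-322-173-49+24 = 2728.
Not divisible by any: 4514 - 2728.

Final answer: 1786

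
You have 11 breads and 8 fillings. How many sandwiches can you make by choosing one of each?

By the multiplication principle: 11 x 8.

Final answer: 88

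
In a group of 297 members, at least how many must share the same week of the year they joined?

There are 52 possible values for week of the year they joined. With 297 members and 52 categories, by pigeonhole: ceiling(297/52).

Final answer: 6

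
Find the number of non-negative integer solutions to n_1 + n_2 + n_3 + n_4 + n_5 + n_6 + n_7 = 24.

Stars and bars with 24 stars and 6 bars:
C(24+7-1, 7-1) = C(30,6).

Final answer: C(30,6) = 593775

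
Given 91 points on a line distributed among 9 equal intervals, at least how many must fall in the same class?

By pigeonhole with 91 objects and 9 categories: ceiling(91/9).

Final answer: 11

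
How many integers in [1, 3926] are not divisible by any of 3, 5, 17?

|div by 3|=1308, |div by 5|=785, |div by 17|=230.
|div by 3&5|=261, |div by 3&17|=76, |div by 5&17|=46, |div by all|=15.
By inclusion-exclusion, divisible by at least one: 1308+785+230-261-76-46+15 = 1955.
Not divisible by any: 3926 - 1955.

Final answer: 1971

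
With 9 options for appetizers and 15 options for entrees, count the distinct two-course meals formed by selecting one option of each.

By the multiplication principle: 9 x 15.

Final answer: 135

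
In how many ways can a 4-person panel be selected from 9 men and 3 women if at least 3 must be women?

Sum over valid woman counts:
C(3,3)C(9,1).

Final answer: 9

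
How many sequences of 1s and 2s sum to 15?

Condition on the final move: it is a 1-step (f(n-1) ways to get there) or a 2-step (f(n-2) ways), so f(n) = f(n-1) + f(n-2), with f(1)=1, f(2)=2.
Building up term by term: f(1)=1, f(2)=2, f(3)=3, f(4)=5, f(5)=8, f(6)=13, f(7)=21, f(8)=34, f(9)=55, f(10)=89, f(11)=144, f(12)=233, f(13)=377, f(14)=610, f(15)=987.

Final answer: 987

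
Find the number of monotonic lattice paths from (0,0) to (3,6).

Each path has 3 right steps and 6 up steps in some order (9 steps total).
Choose which 6 of the 9 steps are up: C(9,6).

Final answer: C(9,6) = 84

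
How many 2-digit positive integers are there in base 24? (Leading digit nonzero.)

These are the integers in [24^1, 24^2), so the count is 24^2 - 24^1 = 23 x 24^1.

Final answer: 552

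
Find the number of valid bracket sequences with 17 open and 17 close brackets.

This is a standard Catalan-number count: the answer is C_n. Here n = 17 (pairs).
C_n = (2n)!/(n!(n+1)!), so C_{17} = 34!/(17! x 18!) = C(34,17)/18 = 2333606220/18.

Final answer: C_{17} = 129644790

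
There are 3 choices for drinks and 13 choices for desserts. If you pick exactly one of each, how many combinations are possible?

By the multiplication principle: 3 x 13.

Final answer: 39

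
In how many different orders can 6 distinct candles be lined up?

The number of ways to arrange 6 distinct objects is 6!.

Final answer: 6! = 720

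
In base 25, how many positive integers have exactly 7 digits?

These are the integers in [25^6, 25^7), so the count is 25^7 - 25^6 = 24 x 25^6.

Final answer: 5859375000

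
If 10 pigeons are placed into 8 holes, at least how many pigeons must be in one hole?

By the pigeonhole principle: ceiling(10/8).

Final answer: 2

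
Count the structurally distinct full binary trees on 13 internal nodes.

The structures are counted by the Catalan number C_n. Here n = 13.
C_n = C(2n,n) - C(2n,n+1), so C_{13} = C(26,13) - C(26,14) = 10400600 - 9657700.

Final answer: C_{13} = 742900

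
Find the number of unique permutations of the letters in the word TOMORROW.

Letters (M:1, O:3, R:2, T:1, W:1). Total letters: 8.
Permutations = 8!/(3! x 2!).

Final answer: 3360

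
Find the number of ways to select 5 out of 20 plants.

C(20,5) = 20!/(5! x 15!).

Final answer: \binom{20}{5} = 15504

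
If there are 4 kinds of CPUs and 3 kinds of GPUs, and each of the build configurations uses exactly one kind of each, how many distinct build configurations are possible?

By the multiplication principle: 4 x 3.

Final answer: 12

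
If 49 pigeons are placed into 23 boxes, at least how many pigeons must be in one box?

By the pigeonhole principle: ceiling(49/23).

Final answer: 3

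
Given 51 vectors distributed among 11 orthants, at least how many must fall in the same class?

By pigeonhole with 51 objects and 11 categories: ceiling(51/11).

Final answer: 5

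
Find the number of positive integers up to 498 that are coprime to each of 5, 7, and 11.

|div by 5|=99, |div by 7|=71, |div by 11|=45.
|div by 5&7|=14, |div by 5&11|=9, |div by 7&11|=6, |div by all|=1.
By inclusion-exclusion, divisible by at least one: 99+71+45-14-9-6+1 = 187.
Not divisible by any: 498 - 187.

Final answer: 311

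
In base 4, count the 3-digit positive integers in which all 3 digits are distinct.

The leading digit has 3 choices (anything but zero); the next has 3 (anything but the first), then 2, and so on, one fewer each time.
Total: 3 x 3 x 2.

Final answer: 18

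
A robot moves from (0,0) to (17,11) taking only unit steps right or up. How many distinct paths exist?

Each path has 17 right steps and 11 up steps in some order (28 steps total).
Choose which 11 of the 28 steps are up: C(28,11).

Final answer: C(28,11) = 21474180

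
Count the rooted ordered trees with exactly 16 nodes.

This is counted by the nth Catalan number C_n. Here n = 16 - 1 = 15.
Using C_0 = 1 and C_(k+1) = C_k x 2(2k+1)/(k+2), build up term by term: C_1=1, C_2=2, C_3=5, C_4=14, C_5=42, C_6=132, C_7=429, C_8=1430, C_9=4862, C_10=16796, C_11=58786, C_12=208012, C_13=742900, C_14=2674440, C_15=9694845.

Final answer: C_{15} = 9694845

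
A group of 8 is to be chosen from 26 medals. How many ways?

C(26,8) = 26!/(8! x 18!).

Final answer: \binom{26}{8} = 1562275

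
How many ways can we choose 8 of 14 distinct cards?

C(14,8) = 14!/(8! x (14-8)!).

Final answer: C(14,8) = 3003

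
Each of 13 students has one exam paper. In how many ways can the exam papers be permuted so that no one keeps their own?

Derangements satisfy D(n) = (n-1)(D(n-1) + D(n-2)), starting from D(0)=1, D(1)=0.
D(2) = 1 x (0 + 1) = 1
D(3) = 2 x (1 + 0) = 2
D(4) = 3 x (2 + 1) = 9
D(5) = 4 x (9 + 2) = 44
D(6) = 5 x (44 + 9) = 265
D(7) = 6 x (265 + 44) = 1854
D(8) = 7 x (1854 + 265) = 14833
D(9) = 8 x (14833 + 1854) = 133496
D(10) = 9 x (133496 + 14833) = 1334961
D(11) = 10 x (1334961 + 133496) = 14684570
D(12) = 11 x (14684570 + 1334961) = 176214841
D(13) = 12 x (D(12) + D(11)) = 12 x (176214841 + 14684570)

Final answer: D(13) = 2290792932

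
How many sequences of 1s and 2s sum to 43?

Let f(n) count the ways. The last step is size 1 or 2, so f(n) = f(n-1) + f(n-2) with f(1)=1, f(2)=2.
Computing successive values: f(1)=1, f(2)=2, f(3)=3, f(4)=5, f(5)=8, f(6)=13, f(7)=21, f(8)=34, f(9)=55, f(10)=89, f(11)=144, f(12)=233, f(13)=377, f(14)=610, f(15)=987, f(16)=1597, f(17)=2584, f(18)=4181, f(19)=6765, f(20)=10946, f(21)=17711, f(22)=28657, f(23)=46368, f(24)=75025, f(25)=121393, f(26)=196418, f(27)=317811, f(28)=514229, f(29)=832040, f(30)=1346269, f(31)=2178309, f(32)=3524578, f(33)=5702887, f(34)=9227465, f(35)=14930352, f(36)=24157817, f(37)=39088169, f(38)=63245986, f(39)=102334155, f(40)=165580141, f(41)=267914296, f(42)=433494437, f(43)=701408733.

Final answer: 701408733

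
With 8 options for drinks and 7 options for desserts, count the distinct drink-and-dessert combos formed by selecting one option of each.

By the multiplication principle: 8 x 7.

Final answer: 56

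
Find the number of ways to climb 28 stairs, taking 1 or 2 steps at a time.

Let f(n) be the number of climbs. Removing the last move (1 or 2 steps) gives f(n) = f(n-1) + f(n-2); base cases f(1)=1, f(2)=2.
Building up term by term: f(1)=1, f(2)=2, f(3)=3, f(4)=5, f(5)=8, f(6)=13, f(7)=21, f(8)=34, f(9)=55, f(10)=89, f(11)=144, f(12)=233, f(13)=377, f(14)=610, f(15)=987, f(16)=1597, f(17)=2584, f(18)=4181, f(19)=6765, f(20)=10946, f(21)=17711, f(22)=28657, f(23)=46368, f(24)=75025, f(25)=121393, f(26)=196418, f(27)=317811, f(28)=514229.

Final answer: 514229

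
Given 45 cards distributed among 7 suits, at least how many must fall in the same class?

By pigeonhole with 45 objects and 7 categories: ceiling(45/7).

Final answer: 7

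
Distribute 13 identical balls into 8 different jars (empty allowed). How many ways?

Stars and bars: C(n+k-1, k-1) = C(20,7).

Final answer: C(20,7) = 77520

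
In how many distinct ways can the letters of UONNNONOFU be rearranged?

Letters (F:1, N:4, O:3, U:2). Total letters: 10.
Permutations = 10!/(4! x 3! x 2!).

Final answer: 12600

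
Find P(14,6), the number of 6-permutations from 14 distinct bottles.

P(14,6) = 14!/(14-6)! = 14!/8!.

Final answer: P(14,6) = 2162160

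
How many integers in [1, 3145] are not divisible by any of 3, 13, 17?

|div by 3|=1048, |div by 13|=241, |div by 17|=185.
|div by 3&13|=80, |div by 3&17|=61, |div by 13&17|=14, |div by all|=4.
By inclusion-exclusion, divisible by at least one: 1048+241+185-80-61-14+4 = 1323.
Not divisible by any: 3145 - 1323.

Final answer: 1822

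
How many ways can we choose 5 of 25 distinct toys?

C(25,5) = 25!/(5! x (25-5)!).

Final answer: C(25,5) = 53130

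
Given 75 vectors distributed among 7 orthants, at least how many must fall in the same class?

By pigeonhole with 75 objects and 7 categories: ceiling(75/7).

Final answer: 11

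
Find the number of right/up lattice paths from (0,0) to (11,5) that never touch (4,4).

Total paths to (11,5): C(16,5) = 4368.
Paths through (4,4): C(8,4) x C(8,1) = 560.
Avoiding (4,4): 4368 - 560.

Final answer: 3808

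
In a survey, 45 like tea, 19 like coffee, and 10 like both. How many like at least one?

|A union B| = |A| + |B| - |A intersect B| = 45 + 19 - 10.

Final answer: 54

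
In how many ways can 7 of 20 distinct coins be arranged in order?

P(20,7) = 20!/(20-7)! = 20!/13!.

Final answer: P(20,7) = 390700800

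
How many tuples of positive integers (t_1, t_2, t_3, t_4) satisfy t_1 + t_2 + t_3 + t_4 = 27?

Substitute t'_i = t_i - 1 (so t'_i >= 0). Then sum t'_i = 27 - 4 = 23.
Stars and bars: C(23+4-1, 4-1) = C(26,3).

Final answer: C(26,3) = 2600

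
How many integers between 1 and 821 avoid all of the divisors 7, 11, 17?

|div by 7|=117, |div by 11|=74, |div by 17|=48.
|div by 7&11|=10, |div by 7&17|=6, |div by 11&17|=4, |div by all|=0.
By inclusion-exclusion, divisible by at least one: 117+74+48-10-6-4+0 = 219.
Not divisible by any: 821 - 219.

Final answer: 602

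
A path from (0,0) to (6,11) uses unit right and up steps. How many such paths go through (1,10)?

Paths (0,0)->(1,10): C(11,10) = 11.
Paths (1,10)->(6,11): C(6,1) = 6.
By multiplication principle: 11 x 6.

Final answer: 66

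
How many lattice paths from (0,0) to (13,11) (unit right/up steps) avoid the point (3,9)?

Total paths to (13,11): C(24,11) = 2496144.
Paths through (3,9): C(12,9) x C(12,2) = 14520.
Avoiding (3,9): 2496144 - 14520.

Final answer: 2481624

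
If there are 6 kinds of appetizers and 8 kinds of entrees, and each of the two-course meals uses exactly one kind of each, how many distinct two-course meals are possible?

By the multiplication principle: 6 x 8.

Final answer: 48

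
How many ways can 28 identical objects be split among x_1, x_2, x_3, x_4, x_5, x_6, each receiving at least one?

Substitute x'_i = x_i - 1 (so x'_i >= 0). Then sum x'_i = 28 - 6 = 22.
Stars and bars: C(22+6-1, 6-1) = C(27,5).

Final answer: C(27,5) = 80730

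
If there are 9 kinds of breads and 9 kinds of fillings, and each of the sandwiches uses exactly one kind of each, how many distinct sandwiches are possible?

By the multiplication principle: 9 x 9.

Final answer: 81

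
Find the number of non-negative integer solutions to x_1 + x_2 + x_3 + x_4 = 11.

Stars and bars with 11 stars and 3 bars:
C(11+4-1, 4-1) = C(14,3).

Final answer: C(14,3) = 364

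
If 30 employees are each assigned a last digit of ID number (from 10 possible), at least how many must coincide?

There are 10 possible values for last digit of ID number. With 30 employees and 10 categories, by pigeonhole: ceiling(30/10).

Final answer: 3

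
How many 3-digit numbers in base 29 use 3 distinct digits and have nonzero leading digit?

The leading digit has 28 choices (anything but zero); the next has 28 (anything but the first), then 27, and so on, one fewer each time.
Total: 28 x 28 x 27.

Final answer: 21168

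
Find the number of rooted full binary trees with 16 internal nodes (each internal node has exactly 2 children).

This is counted by the nth Catalan number C_n. Here n = 16.
C_n = C(2n,n)/(n+1), so C_{16} = C(32,16)/17 = 601080390/17.

Final answer: C_{16} = 35357670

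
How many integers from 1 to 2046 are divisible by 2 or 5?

Multiples of 2: 1023. Multiples of 5: 409. Of both (lcm=10): 204.
By inclusion-exclusion: 1023 + 409 - 204.

Final answer: 1228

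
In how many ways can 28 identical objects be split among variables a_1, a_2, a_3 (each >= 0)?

Stars and bars with 28 stars and 2 bars:
C(28+3-1, 3-1) = C(30,2).

Final answer: C(30,2) = 435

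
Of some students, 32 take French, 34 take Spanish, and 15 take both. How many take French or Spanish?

|A union B| = |A| + |B| - |A intersect B| = 32 + 34 - 15.

Final answer: 51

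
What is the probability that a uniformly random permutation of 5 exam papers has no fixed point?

Use the recurrence D(n) = (n-1)(D(n-1) + D(n-2)) with D(0)=1, D(1)=0.
Building up: D(2)=1, D(3)=2, D(4)=9, D(5)=44.
Total arrangements: 5! = 120.
Probability = D(5)/5! = 11/30.

Final answer: D(5)/5! = 44/120 = 0.366667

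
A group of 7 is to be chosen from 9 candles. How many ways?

C(9,7) = 9!/(7! x 2!).

Final answer: \binom{9}{7} = 36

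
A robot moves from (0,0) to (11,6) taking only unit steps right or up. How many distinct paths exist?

Each path has 11 right steps and 6 up steps in some order (17 steps total).
Choose which 6 of the 17 steps are up: C(17,6).

Final answer: C(17,6) = 12376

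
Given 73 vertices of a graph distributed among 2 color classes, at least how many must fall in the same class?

By pigeonhole with 73 objects and 2 categories: ceiling(73/2).

Final answer: 37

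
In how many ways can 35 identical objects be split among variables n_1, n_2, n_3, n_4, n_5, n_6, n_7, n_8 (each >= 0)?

Stars and bars with 35 stars and 7 bars:
C(35+8-1, 8-1) = C(42,7).

Final answer: C(42,7) = 26978328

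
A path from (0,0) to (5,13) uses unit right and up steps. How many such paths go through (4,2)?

Paths (0,0)->(4,2): C(6,2) = 15.
Paths (4,2)->(5,13): C(12,11) = 12.
By multiplication principle: 15 x 12.

Final answer: 180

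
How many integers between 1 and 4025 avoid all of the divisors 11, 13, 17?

|div by 11|=365, |div by 13|=309, |div by 17|=236.
|div by 11&13|=28, |div by 11&17|=21, |div by 13&17|=18, |div by all|=1.
By inclusion-exclusion, divisible by at least one: 365+309+236-28-21-18+1 = 844.
Not divisible by any: 4025 - 844.

Final answer: 3181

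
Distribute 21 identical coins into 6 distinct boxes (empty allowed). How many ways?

Stars and bars: C(n+k-1, k-1) = C(26,5).

Final answer: C(26,5) = 65780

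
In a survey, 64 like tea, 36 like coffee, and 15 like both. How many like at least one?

|A union B| = |A| + |B| - |A intersect B| = 64 + 36 - 15.

Final answer: 85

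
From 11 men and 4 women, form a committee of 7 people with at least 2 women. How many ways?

Sum over valid woman counts:
C(4,2)C(11,5) = 2772
C(4,3)C(11,4) = 1320
C(4,4)C(11,3) = 165
Total: 2772 + 1320 + 165.

Final answer: 4257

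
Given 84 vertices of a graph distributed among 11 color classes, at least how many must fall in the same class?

By pigeonhole with 84 objects and 11 categories: ceiling(84/11).

Final answer: 8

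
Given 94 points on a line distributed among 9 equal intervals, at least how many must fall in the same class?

By pigeonhole with 94 objects and 9 categories: ceiling(94/9).

Final answer: 11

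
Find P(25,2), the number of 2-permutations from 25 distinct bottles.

P(25,2) = 25!/(25-2)! = 25!/23!.

Final answer: P(25,2) = 600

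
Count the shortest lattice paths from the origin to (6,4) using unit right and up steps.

Each path has 6 right steps and 4 up steps in some order (10 steps total).
Choose which 4 of the 10 steps are up: C(10,4).

Final answer: C(10,4) = 210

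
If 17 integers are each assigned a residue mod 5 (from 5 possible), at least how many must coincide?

There are 5 possible values for residue mod 5. With 17 integers and 5 categories, by pigeonhole: ceiling(17/5).

Final answer: 4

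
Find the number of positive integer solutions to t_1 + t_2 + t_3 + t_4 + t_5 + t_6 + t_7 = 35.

Substitute t'_i = t_i - 1 (so t'_i >= 0). Then sum t'_i = 35 - 7 = 28.
Stars and bars: C(28+7-1, 7-1) = C(34,6).

Final answer: C(34,6) = 1344904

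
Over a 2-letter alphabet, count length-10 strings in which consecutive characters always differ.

Let g(n) count such strings. g(1) = 2, and each valid string of length n-1 extends in 1 ways (any symbol but the last), so g(n) = 1 g(n-1).
Total: g(10) = 2 x 1^9.

Final answer: 2 x 1^{9} = 2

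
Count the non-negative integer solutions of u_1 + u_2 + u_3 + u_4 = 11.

Stars and bars with 11 stars and 3 bars:
C(11+4-1, 4-1) = C(14,3).

Final answer: C(14,3) = 364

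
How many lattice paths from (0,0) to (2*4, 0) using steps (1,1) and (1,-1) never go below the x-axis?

Total monotonic paths to (4,4): C(8,4) = 70.
A path is bad iff it touches y = x + 1; reflecting its initial segment maps bad paths bijectively onto all paths to (3,5), of which there are C(8,5) = 56.
Valid Dyck paths: 70 - 56.
(Equivalently, C_{4} = C(8,4)/5 = 70/5.)

Final answer: C_{4} = 14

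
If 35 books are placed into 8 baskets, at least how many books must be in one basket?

By the pigeonhole principle: ceiling(35/8).

Final answer: 5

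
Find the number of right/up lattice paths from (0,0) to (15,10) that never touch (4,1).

Total paths to (15,10): C(25,10) = 3268760.
Paths through (4,1): C(5,1) x C(20,9) = 839800.
Avoiding (4,1): 3268760 - 839800.

Final answer: 2428960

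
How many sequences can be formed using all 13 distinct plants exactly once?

The number of ways to arrange 13 distinct objects is 13!.

Final answer: 13! = 6227020800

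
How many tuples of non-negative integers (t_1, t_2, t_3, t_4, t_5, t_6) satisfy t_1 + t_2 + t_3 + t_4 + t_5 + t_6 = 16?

Stars and bars with 16 stars and 5 bars:
C(16+6-1, 6-1) = C(21,5).

Final answer: C(21,5) = 20349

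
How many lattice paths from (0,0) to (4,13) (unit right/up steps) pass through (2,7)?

Paths (0,0)->(2,7): C(9,7) = 36.
Paths (2,7)->(4,13): C(8,6) = 28.
By multiplication principle: 36 x 28.

Final answer: 1008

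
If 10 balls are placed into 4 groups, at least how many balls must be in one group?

By the pigeonhole principle: ceiling(10/4).

Final answer: 3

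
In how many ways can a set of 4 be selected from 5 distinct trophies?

C(5,4) = 5!/(4! x (5-4)!).

Final answer: C(5,4) = 5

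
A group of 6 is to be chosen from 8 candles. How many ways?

C(8,6) = 8!/(6! x 2!).

Final answer: \binom{8}{6} = 28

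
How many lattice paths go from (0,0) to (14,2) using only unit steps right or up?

Each path has 14 right steps and 2 up steps in some order (16 steps total).
Choose which 2 of the 16 steps are up: C(16,2).

Final answer: C(16,2) = 120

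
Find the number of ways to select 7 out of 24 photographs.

C(24,7) = 24!/(7! x (24-7)!).

Final answer: C(24,7) = 346104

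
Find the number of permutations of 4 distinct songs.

The number of ways to arrange 4 distinct objects is 4!.

Final answer: 4! = 24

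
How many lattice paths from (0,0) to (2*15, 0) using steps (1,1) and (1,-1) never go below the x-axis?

Total monotonic paths to (15,15): C(30,15) = 155117520.
A path is bad iff it touches y = x + 1; reflecting its initial segment maps bad paths bijectively onto all paths to (14,16), of which there are C(30,16) = 145422675.
Valid Dyck paths: 155117520 - 145422675.
(Equivalently, C_{15} = C(30,15)/16 = 155117520/16.)

Final answer: C_{15} = 9694845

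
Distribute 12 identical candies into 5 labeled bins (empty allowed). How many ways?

Stars and bars: C(n+k-1, k-1) = C(16,4).

Final answer: C(16,4) = 1820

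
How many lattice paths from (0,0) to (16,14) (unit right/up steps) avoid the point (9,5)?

Total paths to (16,14): C(30,14) = 145422675.
Paths through (9,5): C(14,5) x C(16,9) = 22902880.
Avoiding (9,5): 145422675 - 22902880.

Final answer: 122519795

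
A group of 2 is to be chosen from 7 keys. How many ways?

C(7,2) = 7!/(2! x (7-2)!).

Final answer: C(7,2) = 21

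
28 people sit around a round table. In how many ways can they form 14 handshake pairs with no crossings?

This is counted by the nth Catalan number C_n. Here n = 28/2 = 14.
C_n = (2n)!/(n!(n+1)!), so C_{14} = 28!/(14! x 15!) = C(28,14)/15 = 40116600/15.

Final answer: C_{14} = 2674440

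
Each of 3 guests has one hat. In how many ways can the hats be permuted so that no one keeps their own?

D(n) = (n-1)(D(n-1) + D(n-2)), D(0)=1, D(1)=0.
D(2) = 1 x (0 + 1) = 1
D(3) = 2 x (D(2) + D(1)) = 2 x (1 + 0)

Final answer: D(3) = 2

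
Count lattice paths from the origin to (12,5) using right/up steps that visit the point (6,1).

Paths (0,0)->(6,1): C(7,1) = 7.
Paths (6,1)->(12,5): C(10,4) = 210.
By multiplication principle: 7 x 210.

Final answer: 1470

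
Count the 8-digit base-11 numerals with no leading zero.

These are the integers in [11^7, 11^8), so the count is 11^8 - 11^7 = 10 x 11^7.

Final answer: 194871710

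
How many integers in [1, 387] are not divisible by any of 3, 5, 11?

|div by 3|=129, |div by 5|=77, |div by 11|=35.
|div by 3&5|=25, |div by 3&11|=11, |div by 5&11|=7, |div by all|=2.
By inclusion-exclusion, divisible by at least one: 129+77+35-25-11-7+2 = 200.
Not divisible by any: 387 - 200.

Final answer: 187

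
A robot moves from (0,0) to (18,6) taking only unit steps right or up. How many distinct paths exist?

Each path has 18 right steps and 6 up steps in some order (24 steps total).
Choose which 6 of the 24 steps are up: C(24,6).

Final answer: C(24,6) = 134596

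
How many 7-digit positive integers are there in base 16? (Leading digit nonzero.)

Leading digit: 15 options (nonzero). Other 6 digit(s): 16 options each.
Total: 15 x 16^6.

Final answer: 251658240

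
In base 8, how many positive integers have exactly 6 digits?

In base 8, the leading digit has 7 choices (1..7); each of the remaining 5 digits has 8 choices.
Total: 7 x 8^5.

Final answer: 229376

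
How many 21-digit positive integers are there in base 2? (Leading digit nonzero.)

Leading digit: 1 options (nonzero). Other 20 digit(s): 2 options each.
Total: 1 x 2^20.

Final answer: 1048576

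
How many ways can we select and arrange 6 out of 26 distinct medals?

P(26,6) = 26!/(26-6)! = 26!/20!.

Final answer: P(26,6) = 165765600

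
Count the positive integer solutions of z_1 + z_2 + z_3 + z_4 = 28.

Substitute z'_i = z_i - 1 (so z'_i >= 0). Then sum z'_i = 28 - 4 = 24.
Stars and bars: C(24+4-1, 4-1) = C(27,3).

Final answer: C(27,3) = 2925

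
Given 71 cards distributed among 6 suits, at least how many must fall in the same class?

By pigeonhole with 71 objects and 6 categories: ceiling(71/6).

Final answer: 12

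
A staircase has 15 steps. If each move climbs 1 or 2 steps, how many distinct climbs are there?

Let f(n) count the ways. The last step is size 1 or 2, so f(n) = f(n-1) + f(n-2) with f(1)=1, f(2)=2.
Building up term by term: f(1)=1, f(2)=2, f(3)=3, f(4)=5, f(5)=8, f(6)=13, f(7)=21, f(8)=34, f(9)=55, f(10)=89, f(11)=144, f(12)=233, f(13)=377, f(14)=610, f(15)=987.

Final answer: 987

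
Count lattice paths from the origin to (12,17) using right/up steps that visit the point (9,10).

Paths (0,0)->(9,10): C(19,10) = 92378.
Paths (9,10)->(12,17): C(10,7) = 120.
By multiplication principle: 92378 x 120.

Final answer: 11085360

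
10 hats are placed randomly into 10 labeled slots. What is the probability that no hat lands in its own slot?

D(n) = (n-1)(D(n-1) + D(n-2)), D(0)=1, D(1)=0.
Building up: D(2)=1, D(3)=2, D(4)=9, D(5)=44, D(6)=265, D(7)=1854, D(8)=14833, D(9)=133496, D(10)=1334961.
Total arrangements: 10! = 3628800.
Probability = D(10)/10! = 16481/44800.

Final answer: D(10)/10! = 1334961/3628800 = 0.367879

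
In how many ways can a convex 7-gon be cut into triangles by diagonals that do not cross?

The structures are counted by the Catalan number C_n. Here n = 7 - 2 = 5.
Using C_0 = 1 and C_(k+1) = C_k x 2(2k+1)/(k+2), build up term by term: C_1=1, C_2=2, C_3=5, C_4=14, C_5=42.

Final answer: C_{5} = 42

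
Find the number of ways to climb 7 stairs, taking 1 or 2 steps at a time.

Let f(n) be the number of climbs. Removing the last move (1 or 2 steps) gives f(n) = f(n-1) + f(n-2); base cases f(1)=1, f(2)=2.
Iterating the recurrence: f(1)=1, f(2)=2, f(3)=3, f(4)=5, f(5)=8, f(6)=13, f(7)=21.

Final answer: 21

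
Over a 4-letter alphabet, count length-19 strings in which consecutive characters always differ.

Let g(n) count such strings. g(1) = 4, and each valid string of length n-1 extends in 3 ways (any symbol but the last), so g(n) = 3 g(n-1).
Total: g(19) = 4 x 3^18.

Final answer: 4 x 3^{18} = 1549681956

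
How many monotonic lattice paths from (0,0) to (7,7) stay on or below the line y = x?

Total monotonic paths to (7,7): C(14,7) = 3432.
Reflecting each bad path at its first crossing gives a bijection with paths to (6,8): C(14,8) = 3003.
Valid Dyck paths: 3432 - 3003.
(These counts are the Catalan numbers.)

Final answer: C_{7} = 429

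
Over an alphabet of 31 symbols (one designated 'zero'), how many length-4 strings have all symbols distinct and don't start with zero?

First digit: 30 (nonzero). Second: 30 (not first). Third: 29, etc.
Total: 30 x 30 x 29 x 28.

Final answer: 730800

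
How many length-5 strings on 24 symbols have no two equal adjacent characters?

First character: 24 choices. Each subsequent: 23 choices (must differ from the previous one).
Total: 24 x 23^4.

Final answer: 24 x 23^{4} = 6716184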